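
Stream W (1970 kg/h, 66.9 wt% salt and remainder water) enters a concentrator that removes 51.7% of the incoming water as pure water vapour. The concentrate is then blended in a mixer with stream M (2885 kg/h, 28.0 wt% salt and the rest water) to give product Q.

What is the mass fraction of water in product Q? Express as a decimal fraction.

Vapour removed = 0.517×0.331×1970 = 337.12 kg/h; concentrate = 1632.9 kg/h.
water reaching the mixer = 314.95 (from concentrate) + 2885×0.720 = 2392.1 kg/h.
Product flow = 1632.9 + 2885 = 4517.9 kg/h; water fraction = 0.5295.

0.5295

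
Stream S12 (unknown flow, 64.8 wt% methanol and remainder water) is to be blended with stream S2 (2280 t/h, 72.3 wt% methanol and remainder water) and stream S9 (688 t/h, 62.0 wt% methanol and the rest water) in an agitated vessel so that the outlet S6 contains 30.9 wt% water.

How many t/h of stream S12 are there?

Let S12 be the unknown flow. Total out = 2968 + S12.
water balance: 893 + 0.352·S12 = 0.309·(2968 + S12)
(0.352 − 0.309)·S12 = 0.309×2968 − 893 = 24.112
S12 = 24.112 / 0.043 = 560.74 t/h

560.7 t/h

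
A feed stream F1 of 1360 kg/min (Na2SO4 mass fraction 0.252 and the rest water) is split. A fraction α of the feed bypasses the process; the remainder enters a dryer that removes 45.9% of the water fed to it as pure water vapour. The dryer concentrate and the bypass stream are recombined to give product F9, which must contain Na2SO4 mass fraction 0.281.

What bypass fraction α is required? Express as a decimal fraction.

0.699

All 1360×0.252 = 342.72 kg/min of Na2SO4 reaches F9, so F9 = 342.72/0.281 = 1219.6 kg/min and vapour = 140.36 kg/min.
The evaporator receives (1−α)·1360 of feed at 0.748 water and removes 0.459 of that water:
0.459×0.748×(1−α)×1360 = 140.36
(1−α) = 140.36/466.93 = 0.3006;  α = 0.6994.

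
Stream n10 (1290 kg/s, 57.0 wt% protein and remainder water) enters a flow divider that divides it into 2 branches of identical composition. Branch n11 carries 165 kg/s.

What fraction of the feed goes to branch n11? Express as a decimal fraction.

0.128

Fraction to n11 = 165/1290 = 0.1279.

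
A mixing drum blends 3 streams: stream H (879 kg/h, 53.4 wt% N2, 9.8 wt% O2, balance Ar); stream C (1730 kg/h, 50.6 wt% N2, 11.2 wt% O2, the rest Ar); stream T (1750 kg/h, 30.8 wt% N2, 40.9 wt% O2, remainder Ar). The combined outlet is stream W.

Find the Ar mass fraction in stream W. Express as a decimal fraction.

Total flow out = 879 + 1730 + 1750 = 4359 kg/h.
Ar in = 879×0.368 + 1730×0.382 + 1750×0.283 = 1479.6 kg/h.
Ar mass fraction in W = 1479.6/4359 = 0.3394.

0.3394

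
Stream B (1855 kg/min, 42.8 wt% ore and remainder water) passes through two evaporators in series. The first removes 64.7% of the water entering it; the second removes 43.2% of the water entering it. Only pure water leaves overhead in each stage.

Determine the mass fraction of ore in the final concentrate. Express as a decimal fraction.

0.789

water in feed = 1855×0.572 = 1061.1 kg/min.
After stage 1: water left = (1−0.647)×1061.1 = 374.55; stream total = 1168.5 kg/min.
After stage 2: water left = (1−0.432)×374.55 = 212.75; final concentrate = 1006.7 kg/min.
ore fraction = 793.94/1006.7 = 0.789.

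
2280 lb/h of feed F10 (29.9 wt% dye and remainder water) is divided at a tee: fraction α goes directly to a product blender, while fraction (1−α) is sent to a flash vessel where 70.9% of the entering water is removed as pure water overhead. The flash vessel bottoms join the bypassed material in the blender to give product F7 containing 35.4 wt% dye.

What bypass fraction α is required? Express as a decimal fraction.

All 2280×0.299 = 681.72 lb/h of dye reaches F7, so F7 = 681.72/0.354 = 1925.8 lb/h and vapour = 354.24 lb/h.
The evaporator receives (1−α)·2280 of feed at 0.701 water and removes 0.709 of that water:
0.709×0.701×(1−α)×2280 = 354.24
(1−α) = 354.24/1133.2 = 0.3126;  α = 0.6874.

0.687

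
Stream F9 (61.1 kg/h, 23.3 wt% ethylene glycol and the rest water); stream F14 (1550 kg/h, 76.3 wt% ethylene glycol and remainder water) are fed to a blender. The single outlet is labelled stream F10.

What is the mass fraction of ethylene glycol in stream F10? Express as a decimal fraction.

Total flow out = 61.1 + 1550 = 1611.1 kg/h.
ethylene glycol in = 61.1×0.233 + 1550×0.763 = 1196.9 kg/h.
ethylene glycol mass fraction in F10 = 1196.9/1611.1 = 0.743.

0.743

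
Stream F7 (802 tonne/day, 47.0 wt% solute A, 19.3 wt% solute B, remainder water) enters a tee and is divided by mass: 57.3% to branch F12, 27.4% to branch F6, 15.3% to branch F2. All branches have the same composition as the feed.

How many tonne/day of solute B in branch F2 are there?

Branch F2 total = 0.153×802 = 122.71 tonne/day.
solute B in F2 = 0.193×122.71 = 23.682 tonne/day.

23.68 tonne/day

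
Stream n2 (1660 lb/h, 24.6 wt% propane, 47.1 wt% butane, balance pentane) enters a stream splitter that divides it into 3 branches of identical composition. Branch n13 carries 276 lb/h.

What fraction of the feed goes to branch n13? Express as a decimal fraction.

Fraction to n13 = 276/1660 = 0.1663.

0.166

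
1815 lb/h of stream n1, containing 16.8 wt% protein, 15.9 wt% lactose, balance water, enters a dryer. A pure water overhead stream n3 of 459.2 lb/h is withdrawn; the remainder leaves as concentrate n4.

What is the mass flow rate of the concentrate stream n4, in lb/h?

Concentrate = 1815 − 459.2 = 1355.8 lb/h.

1356 lb/h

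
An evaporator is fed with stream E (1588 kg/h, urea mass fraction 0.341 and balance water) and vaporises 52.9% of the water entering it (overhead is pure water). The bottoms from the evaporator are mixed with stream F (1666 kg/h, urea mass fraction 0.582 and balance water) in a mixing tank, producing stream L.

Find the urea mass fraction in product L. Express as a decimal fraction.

0.560

Vapour removed = 0.529×0.659×1588 = 553.59 kg/h; concentrate = 1034.4 kg/h.
urea reaching the mixer = 541.51 (from concentrate) + 1666×0.582 = 1511.1 kg/h.
Product flow = 1034.4 + 1666 = 2700.4 kg/h; urea fraction = 0.560.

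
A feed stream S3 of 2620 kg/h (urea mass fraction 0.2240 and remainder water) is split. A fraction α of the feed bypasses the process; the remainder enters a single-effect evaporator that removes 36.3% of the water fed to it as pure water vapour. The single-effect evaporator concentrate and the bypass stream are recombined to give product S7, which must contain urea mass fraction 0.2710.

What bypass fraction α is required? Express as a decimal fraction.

0.384

All 2620×0.224 = 586.88 kg/h of urea reaches S7, so S7 = 586.88/0.271 = 2165.6 kg/h and vapour = 454.39 kg/h.
The evaporator receives (1−α)·2620 of feed at 0.776 water and removes 0.363 of that water:
0.363×0.776×(1−α)×2620 = 454.39
(1−α) = 454.39/738.02 = 0.6157;  α = 0.3843.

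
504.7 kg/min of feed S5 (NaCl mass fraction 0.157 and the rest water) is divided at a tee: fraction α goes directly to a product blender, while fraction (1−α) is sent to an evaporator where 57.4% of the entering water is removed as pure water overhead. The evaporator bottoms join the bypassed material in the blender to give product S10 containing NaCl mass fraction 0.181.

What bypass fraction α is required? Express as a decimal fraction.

0.726

All 504.7×0.157 = 79.238 kg/min of NaCl reaches S10, so S10 = 79.238/0.181 = 437.78 kg/min and vapour = 66.922 kg/min.
The evaporator receives (1−α)·504.7 of feed at 0.843 water and removes 0.574 of that water:
0.574×0.843×(1−α)×504.7 = 66.922
(1−α) = 66.922/244.22 = 0.2740;  α = 0.7260.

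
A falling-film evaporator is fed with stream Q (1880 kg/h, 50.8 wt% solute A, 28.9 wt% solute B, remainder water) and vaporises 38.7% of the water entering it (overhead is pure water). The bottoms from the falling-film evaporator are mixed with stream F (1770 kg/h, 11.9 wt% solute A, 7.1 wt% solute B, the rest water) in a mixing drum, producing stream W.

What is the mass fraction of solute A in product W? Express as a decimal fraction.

0.3328

Vapour removed = 0.387×0.203×1880 = 147.69 kg/h; concentrate = 1732.3 kg/h.
solute A reaching the mixer = 955.04 (from concentrate) + 1770×0.119 = 1165.7 kg/h.
Product flow = 1732.3 + 1770 = 3502.3 kg/h; solute A fraction = 0.3328.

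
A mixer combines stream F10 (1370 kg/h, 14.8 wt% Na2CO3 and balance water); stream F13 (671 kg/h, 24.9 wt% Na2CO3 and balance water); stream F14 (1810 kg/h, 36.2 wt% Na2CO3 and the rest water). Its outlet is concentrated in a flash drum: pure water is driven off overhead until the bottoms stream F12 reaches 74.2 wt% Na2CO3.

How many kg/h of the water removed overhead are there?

Na2CO3 entering = 1370×0.148 + 671×0.249 + 1810×0.362 = 1025.1 kg/h.
All Na2CO3 reports to F12, so F12 = 1025.1/0.742 = 1381.5 kg/h.
Total feed = 3851 kg/h; overhead = 3851 − 1381.5 = 2469.5 kg/h.

2470 kg/h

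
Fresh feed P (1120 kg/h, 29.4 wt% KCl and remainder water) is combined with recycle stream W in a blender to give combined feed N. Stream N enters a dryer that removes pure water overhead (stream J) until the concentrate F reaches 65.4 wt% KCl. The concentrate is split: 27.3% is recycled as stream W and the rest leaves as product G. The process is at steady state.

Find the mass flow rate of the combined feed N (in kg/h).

Overall KCl balance (none leaves overhead): KCl in fresh feed = KCl in product, i.e. 1120×0.294 = (1−0.273)·F·0.654.
F = 329.28/(0.654×0.727) = 692.55 kg/h.
Recycle W = 0.273×692.55 = 189.07 kg/h.
Combined feed N = 1120 + 189.07 = 1309.1 kg/h.

1309 kg/h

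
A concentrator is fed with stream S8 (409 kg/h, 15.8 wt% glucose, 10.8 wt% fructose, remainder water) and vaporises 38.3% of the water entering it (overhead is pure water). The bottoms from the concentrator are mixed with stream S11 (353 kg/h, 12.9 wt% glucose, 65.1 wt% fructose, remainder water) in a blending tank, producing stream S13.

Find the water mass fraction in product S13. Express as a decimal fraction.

Vapour removed = 0.383×0.734×409 = 114.98 kg/h; concentrate = 294.02 kg/h.
water reaching the mixer = 185.23 (from concentrate) + 353×0.220 = 262.89 kg/h.
Product flow = 294.02 + 353 = 647.02 kg/h; water fraction = 0.4063.

0.4063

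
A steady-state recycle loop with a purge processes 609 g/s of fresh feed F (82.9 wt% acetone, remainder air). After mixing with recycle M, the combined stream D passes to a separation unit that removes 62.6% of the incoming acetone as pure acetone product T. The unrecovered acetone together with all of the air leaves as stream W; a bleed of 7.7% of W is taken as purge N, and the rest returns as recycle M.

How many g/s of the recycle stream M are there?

air enters only via F and leaves only via the purge: 609×0.171 = 0.077×(air in W), and the separation unit passes all air, so air in D = air in W = 1352.5 g/s.
acetone in D: m_A = 609×0.829 + (1−0.077)·(1−0.626)·m_A, so m_A = 504.86/0.6548 = 771.02 g/s.
W = (1−0.626)×771.02 + 1352.5 = 1640.8 g/s.
Recycle M = (1−0.077)×1640.8 = 1514.5 g/s.

1514 g/s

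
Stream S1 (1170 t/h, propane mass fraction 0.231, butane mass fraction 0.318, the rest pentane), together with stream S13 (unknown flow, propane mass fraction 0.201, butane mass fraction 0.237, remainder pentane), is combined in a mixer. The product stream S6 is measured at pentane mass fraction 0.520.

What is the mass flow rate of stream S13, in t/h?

1922 t/h

Let S13 be the unknown flow. Total out = 1170 + S13.
pentane balance: 527.67 + 0.562·S13 = 0.520·(1170 + S13)
(0.562 − 0.520)·S13 = 0.520×1170 − 527.67 = 80.73
S13 = 80.73 / 0.042 = 1922.1 t/h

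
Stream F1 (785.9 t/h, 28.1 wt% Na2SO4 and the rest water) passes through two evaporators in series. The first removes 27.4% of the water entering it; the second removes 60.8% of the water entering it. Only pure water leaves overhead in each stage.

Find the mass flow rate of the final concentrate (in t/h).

water in feed = 785.9×0.719 = 565.06 t/h.
After stage 1: water left = (1−0.274)×565.06 = 410.24; stream total = 631.07 t/h.
After stage 2: water left = (1−0.608)×410.24 = 160.81; final concentrate = 381.65 t/h.

381.7 t/h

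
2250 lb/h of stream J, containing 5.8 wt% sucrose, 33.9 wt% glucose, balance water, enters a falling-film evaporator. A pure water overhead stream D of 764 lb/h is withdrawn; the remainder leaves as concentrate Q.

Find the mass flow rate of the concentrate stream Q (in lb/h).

1486 lb/h

Concentrate = 2250 − 764 = 1486 lb/h.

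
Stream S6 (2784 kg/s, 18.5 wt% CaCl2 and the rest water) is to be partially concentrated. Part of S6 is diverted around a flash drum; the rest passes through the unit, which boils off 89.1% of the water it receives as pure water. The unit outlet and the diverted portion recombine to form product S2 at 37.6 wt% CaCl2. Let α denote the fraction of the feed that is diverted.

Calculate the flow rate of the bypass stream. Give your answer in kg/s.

836.5 kg/s

All 2784×0.185 = 515.04 kg/s of CaCl2 reaches S2, so S2 = 515.04/0.376 = 1369.8 kg/s and vapour = 1414.2 kg/s.
The evaporator receives (1−α)·2784 of feed at 0.815 water and removes 0.891 of that water:
0.891×0.815×(1−α)×2784 = 1414.2
(1−α) = 1414.2/2021.6 = 0.6995;  α = 0.3005.
Bypass flow = 0.3005×2784 = 836.49 kg/s.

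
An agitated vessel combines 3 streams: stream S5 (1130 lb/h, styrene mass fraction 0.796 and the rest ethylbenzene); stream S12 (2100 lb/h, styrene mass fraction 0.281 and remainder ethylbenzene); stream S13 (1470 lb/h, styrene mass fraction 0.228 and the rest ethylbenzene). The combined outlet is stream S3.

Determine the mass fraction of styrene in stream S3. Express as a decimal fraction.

0.388

Total flow out = 1130 + 2100 + 1470 = 4700 lb/h.
styrene in = 1130×0.796 + 2100×0.281 + 1470×0.228 = 1824.7 lb/h.
styrene mass fraction in S3 = 1824.7/4700 = 0.388.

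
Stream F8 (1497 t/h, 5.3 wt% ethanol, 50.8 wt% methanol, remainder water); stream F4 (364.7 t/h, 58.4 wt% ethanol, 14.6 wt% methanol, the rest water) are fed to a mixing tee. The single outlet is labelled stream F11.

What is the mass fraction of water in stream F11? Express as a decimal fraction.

0.406

Total flow out = 1497 + 364.7 = 1861.7 t/h.
water in = 1497×0.439 + 364.7×0.270 = 755.65 t/h.
water mass fraction in F11 = 755.65/1861.7 = 0.406.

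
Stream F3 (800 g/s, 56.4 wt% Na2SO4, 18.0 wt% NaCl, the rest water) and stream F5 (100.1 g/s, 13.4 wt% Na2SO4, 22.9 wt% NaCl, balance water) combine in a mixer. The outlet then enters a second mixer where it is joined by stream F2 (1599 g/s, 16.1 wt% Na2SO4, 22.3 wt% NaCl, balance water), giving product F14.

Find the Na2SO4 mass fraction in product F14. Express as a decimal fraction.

0.289

Overall, product flow = 2499.1 g/s.
Na2SO4 in = 800×0.564 + 100.1×0.134 + 1599×0.161 = 722.05 g/s.
Na2SO4 fraction in F14 = 0.289.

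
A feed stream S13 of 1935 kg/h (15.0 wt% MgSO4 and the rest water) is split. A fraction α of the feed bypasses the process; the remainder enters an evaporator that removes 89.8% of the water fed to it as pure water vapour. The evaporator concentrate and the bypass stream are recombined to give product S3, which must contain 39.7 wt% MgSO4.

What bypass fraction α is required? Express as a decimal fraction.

All 1935×0.150 = 290.25 kg/h of MgSO4 reaches S3, so S3 = 290.25/0.397 = 731.11 kg/h and vapour = 1203.9 kg/h.
The evaporator receives (1−α)·1935 of feed at 0.850 water and removes 0.898 of that water:
0.898×0.850×(1−α)×1935 = 1203.9
(1−α) = 1203.9/1477 = 0.8151;  α = 0.1849.

0.185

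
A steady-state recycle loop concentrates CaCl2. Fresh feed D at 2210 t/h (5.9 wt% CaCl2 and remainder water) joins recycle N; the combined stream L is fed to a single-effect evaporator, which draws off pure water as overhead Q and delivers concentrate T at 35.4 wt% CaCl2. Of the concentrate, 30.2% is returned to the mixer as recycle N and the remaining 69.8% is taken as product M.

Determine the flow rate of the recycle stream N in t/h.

Overall CaCl2 balance (none leaves overhead): CaCl2 in fresh feed = CaCl2 in product, i.e. 2210×0.059 = (1−0.302)·T·0.354.
T = 130.39/(0.354×0.698) = 527.7 t/h.
Recycle N = 0.302×527.7 = 159.36 t/h.

159.4 t/h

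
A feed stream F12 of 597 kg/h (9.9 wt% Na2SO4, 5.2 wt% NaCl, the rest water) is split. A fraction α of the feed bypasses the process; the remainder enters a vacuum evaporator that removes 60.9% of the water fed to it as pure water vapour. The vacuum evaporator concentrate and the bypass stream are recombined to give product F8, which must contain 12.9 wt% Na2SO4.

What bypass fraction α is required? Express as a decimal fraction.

All 597×0.099 = 59.103 kg/h of Na2SO4 reaches F8, so F8 = 59.103/0.129 = 458.16 kg/h and vapour = 138.84 kg/h.
The evaporator receives (1−α)·597 of feed at 0.849 water and removes 0.609 of that water:
0.609×0.849×(1−α)×597 = 138.84
(1−α) = 138.84/308.67 = 0.4498;  α = 0.5502.

0.550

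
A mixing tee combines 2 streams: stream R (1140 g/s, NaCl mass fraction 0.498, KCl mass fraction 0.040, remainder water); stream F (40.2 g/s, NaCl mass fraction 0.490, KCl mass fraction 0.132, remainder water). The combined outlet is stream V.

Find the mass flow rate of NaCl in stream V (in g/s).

587.4 g/s

NaCl out = NaCl in = 1140×0.498 + 40.2×0.490 = 587.42 g/s.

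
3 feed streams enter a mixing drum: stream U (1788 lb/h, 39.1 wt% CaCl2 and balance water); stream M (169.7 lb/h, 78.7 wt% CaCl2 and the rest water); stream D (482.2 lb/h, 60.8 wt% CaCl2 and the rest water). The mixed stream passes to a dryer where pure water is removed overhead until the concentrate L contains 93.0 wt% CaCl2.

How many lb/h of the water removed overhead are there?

1229 lb/h

CaCl2 entering = 1788×0.391 + 169.7×0.787 + 482.2×0.608 = 1125.8 lb/h.
All CaCl2 reports to L, so L = 1125.8/0.930 = 1210.6 lb/h.
Total feed = 2439.9 lb/h; overhead = 2439.9 − 1210.6 = 1229.3 lb/h.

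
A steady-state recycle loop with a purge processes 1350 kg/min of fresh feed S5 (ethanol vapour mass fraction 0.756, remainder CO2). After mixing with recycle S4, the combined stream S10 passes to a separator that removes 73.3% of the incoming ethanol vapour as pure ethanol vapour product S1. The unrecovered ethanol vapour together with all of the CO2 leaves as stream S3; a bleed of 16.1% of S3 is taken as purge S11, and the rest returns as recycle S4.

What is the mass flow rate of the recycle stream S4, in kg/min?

2011 kg/min

CO2 enters only via S5 and leaves only via the purge: 1350×0.244 = 0.161×(CO2 in S3), and the separator passes all CO2, so CO2 in S10 = CO2 in S3 = 2046 kg/min.
ethanol vapour in S10: m_A = 1350×0.756 + (1−0.161)·(1−0.733)·m_A, so m_A = 1020.6/0.7760 = 1315.2 kg/min.
S3 = (1−0.733)×1315.2 + 2046 = 2397.1 kg/min.
Recycle S4 = (1−0.161)×2397.1 = 2011.2 kg/min.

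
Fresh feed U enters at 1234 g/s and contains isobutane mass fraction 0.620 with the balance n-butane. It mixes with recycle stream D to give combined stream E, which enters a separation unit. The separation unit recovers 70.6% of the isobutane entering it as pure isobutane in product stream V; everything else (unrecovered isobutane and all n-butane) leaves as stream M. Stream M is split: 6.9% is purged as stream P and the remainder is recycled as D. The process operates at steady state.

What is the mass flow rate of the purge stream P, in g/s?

n-butane enters only via U and leaves only via the purge: 1234×0.380 = 0.069×(n-butane in M), and the separation unit passes all n-butane, so n-butane in E = n-butane in M = 6795.9 g/s.
isobutane in E: m_A = 1234×0.620 + (1−0.069)·(1−0.706)·m_A, so m_A = 765.08/0.7263 = 1053.4 g/s.
M = (1−0.706)×1053.4 + 6795.9 = 7105.6 g/s.
Purge P = 0.069×7105.6 = 490.29 g/s.

490.3 g/s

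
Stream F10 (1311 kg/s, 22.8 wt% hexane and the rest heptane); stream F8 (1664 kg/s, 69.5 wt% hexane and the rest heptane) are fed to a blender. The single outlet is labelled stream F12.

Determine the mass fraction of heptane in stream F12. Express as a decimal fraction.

0.511

Total flow out = 1311 + 1664 = 2975 kg/s.
heptane in = 1311×0.772 + 1664×0.305 = 1519.6 kg/s.
heptane mass fraction in F12 = 1519.6/2975 = 0.511.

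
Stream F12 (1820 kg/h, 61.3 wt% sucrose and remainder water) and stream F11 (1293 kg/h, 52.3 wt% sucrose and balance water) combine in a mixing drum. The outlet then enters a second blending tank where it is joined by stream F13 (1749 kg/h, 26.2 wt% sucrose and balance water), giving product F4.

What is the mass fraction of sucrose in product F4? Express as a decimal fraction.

0.463

Overall, product flow = 4862 kg/h.
sucrose in = 1820×0.613 + 1293×0.523 + 1749×0.262 = 2250.1 kg/h.
sucrose fraction in F4 = 0.463.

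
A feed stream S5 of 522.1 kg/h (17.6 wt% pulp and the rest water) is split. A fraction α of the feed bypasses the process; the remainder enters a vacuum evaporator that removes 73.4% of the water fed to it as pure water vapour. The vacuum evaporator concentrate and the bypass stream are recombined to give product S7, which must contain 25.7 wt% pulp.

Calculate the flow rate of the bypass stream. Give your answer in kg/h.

All 522.1×0.176 = 91.89 kg/h of pulp reaches S7, so S7 = 91.89/0.257 = 357.55 kg/h and vapour = 164.55 kg/h.
The evaporator receives (1−α)·522.1 of feed at 0.824 water and removes 0.734 of that water:
0.734×0.824×(1−α)×522.1 = 164.55
(1−α) = 164.55/315.77 = 0.5211;  α = 0.4789.
Bypass flow = 0.4789×522.1 = 250.03 kg/h.

250 kg/h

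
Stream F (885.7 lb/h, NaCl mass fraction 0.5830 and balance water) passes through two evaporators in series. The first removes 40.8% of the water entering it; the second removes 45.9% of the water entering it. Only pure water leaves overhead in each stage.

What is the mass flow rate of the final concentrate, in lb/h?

water in feed = 885.7×0.417 = 369.34 lb/h.
After stage 1: water left = (1−0.408)×369.34 = 218.65; stream total = 735.01 lb/h.
After stage 2: water left = (1−0.459)×218.65 = 118.29; final concentrate = 634.65 lb/h.

634.7 lb/h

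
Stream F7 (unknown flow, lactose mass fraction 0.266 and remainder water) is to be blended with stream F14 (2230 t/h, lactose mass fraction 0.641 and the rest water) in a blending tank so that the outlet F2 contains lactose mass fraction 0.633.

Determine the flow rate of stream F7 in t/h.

Let F7 be the unknown flow. Total out = 2230 + F7.
lactose balance: 1429.4 + 0.266·F7 = 0.633·(2230 + F7)
(0.266 − 0.633)·F7 = 0.633×2230 − 1429.4 = -17.84
F7 = -17.84 / -0.367 = 48.61 t/h

48.61 t/h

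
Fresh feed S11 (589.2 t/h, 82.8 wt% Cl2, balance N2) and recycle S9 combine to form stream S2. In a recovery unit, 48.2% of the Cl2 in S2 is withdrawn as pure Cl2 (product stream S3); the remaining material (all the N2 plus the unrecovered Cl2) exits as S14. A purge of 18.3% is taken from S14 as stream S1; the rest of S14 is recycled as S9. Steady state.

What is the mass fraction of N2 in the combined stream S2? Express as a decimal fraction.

N2 enters only via S11 and leaves only via the purge: 589.2×0.172 = 0.183×(N2 in S14), and the recovery unit passes all N2, so N2 in S2 = N2 in S14 = 553.78 t/h.
Cl2 in S2: m_A = 589.2×0.828 + (1−0.183)·(1−0.482)·m_A, so m_A = 487.86/0.5768 = 845.81 t/h.
S2 = 845.81 + 553.78 = 1399.6 t/h.
N2 fraction in S2 = 553.78/1399.6 = 0.396.

0.396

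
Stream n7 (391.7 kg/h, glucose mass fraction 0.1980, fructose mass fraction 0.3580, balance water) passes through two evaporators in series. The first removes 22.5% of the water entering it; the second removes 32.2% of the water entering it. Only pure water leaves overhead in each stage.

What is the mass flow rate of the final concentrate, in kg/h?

water in feed = 391.7×0.444 = 173.91 kg/h.
After stage 1: water left = (1−0.225)×173.91 = 134.78; stream total = 352.57 kg/h.
After stage 2: water left = (1−0.322)×134.78 = 91.384; final concentrate = 309.17 kg/h.

309.2 kg/h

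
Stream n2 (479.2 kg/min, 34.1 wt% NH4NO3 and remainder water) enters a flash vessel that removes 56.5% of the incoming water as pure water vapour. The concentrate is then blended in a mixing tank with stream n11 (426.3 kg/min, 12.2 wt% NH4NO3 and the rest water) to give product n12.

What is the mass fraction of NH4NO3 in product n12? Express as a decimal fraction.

0.296

Vapour removed = 0.565×0.659×479.2 = 178.42 kg/min; concentrate = 300.78 kg/min.
NH4NO3 reaching the mixer = 163.41 (from concentrate) + 426.3×0.122 = 215.42 kg/min.
Product flow = 300.78 + 426.3 = 727.08 kg/min; NH4NO3 fraction = 0.296.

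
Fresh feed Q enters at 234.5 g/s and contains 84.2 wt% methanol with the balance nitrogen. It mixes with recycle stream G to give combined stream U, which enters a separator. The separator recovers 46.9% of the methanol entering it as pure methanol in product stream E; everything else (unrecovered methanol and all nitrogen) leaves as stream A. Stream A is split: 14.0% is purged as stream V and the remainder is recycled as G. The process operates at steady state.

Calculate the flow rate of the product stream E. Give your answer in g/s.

170.4 g/s

methanol in U: m_A = 234.5×0.842 + (1−0.140)·(1−0.469)·m_A, so m_A = 197.45/0.5433 = 363.4 g/s.
Product E = 0.469×363.4 = 170.43 g/s.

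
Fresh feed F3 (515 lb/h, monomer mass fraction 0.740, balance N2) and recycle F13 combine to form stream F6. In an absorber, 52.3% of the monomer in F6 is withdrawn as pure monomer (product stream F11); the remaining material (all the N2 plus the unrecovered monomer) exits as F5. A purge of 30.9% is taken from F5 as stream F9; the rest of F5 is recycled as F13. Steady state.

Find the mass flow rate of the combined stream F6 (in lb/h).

1002 lb/h

N2 enters only via F3 and leaves only via the purge: 515×0.260 = 0.309×(N2 in F5), and the absorber passes all N2, so N2 in F6 = N2 in F5 = 433.33 lb/h.
monomer in F6: m_A = 515×0.740 + (1−0.309)·(1−0.523)·m_A, so m_A = 381.1/0.6704 = 568.47 lb/h.
F6 = 568.47 + 433.33 = 1001.8 lb/h.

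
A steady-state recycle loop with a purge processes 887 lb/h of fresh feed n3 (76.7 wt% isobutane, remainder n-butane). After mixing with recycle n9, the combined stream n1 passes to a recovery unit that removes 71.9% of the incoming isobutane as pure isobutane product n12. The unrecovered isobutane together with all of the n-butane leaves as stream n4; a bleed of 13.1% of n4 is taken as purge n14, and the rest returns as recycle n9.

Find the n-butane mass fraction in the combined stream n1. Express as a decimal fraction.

n-butane enters only via n3 and leaves only via the purge: 887×0.233 = 0.131×(n-butane in n4), and the recovery unit passes all n-butane, so n-butane in n1 = n-butane in n4 = 1577.6 lb/h.
isobutane in n1: m_A = 887×0.767 + (1−0.131)·(1−0.719)·m_A, so m_A = 680.33/0.7558 = 900.13 lb/h.
n1 = 900.13 + 1577.6 = 2477.8 lb/h.
n-butane fraction in n1 = 1577.6/2477.8 = 0.637.

0.637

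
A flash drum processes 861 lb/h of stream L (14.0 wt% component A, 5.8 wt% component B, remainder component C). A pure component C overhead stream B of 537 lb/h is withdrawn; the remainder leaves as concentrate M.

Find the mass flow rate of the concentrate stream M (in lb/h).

324 lb/h

Concentrate = 861 − 537 = 324 lb/h.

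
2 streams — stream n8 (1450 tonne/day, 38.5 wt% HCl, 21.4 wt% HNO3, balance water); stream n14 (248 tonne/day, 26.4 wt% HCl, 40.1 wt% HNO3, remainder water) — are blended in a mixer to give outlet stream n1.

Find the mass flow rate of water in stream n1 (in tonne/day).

water out = water in = 1450×0.401 + 248×0.335 = 664.53 tonne/day.

664.5 tonne/day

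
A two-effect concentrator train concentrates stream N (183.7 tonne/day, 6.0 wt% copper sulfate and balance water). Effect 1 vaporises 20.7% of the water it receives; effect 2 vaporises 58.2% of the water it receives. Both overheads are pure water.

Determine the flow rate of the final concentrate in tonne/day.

water in feed = 183.7×0.940 = 172.68 tonne/day.
After stage 1: water left = (1−0.207)×172.68 = 136.93; stream total = 147.96 tonne/day.
After stage 2: water left = (1−0.582)×136.93 = 57.238; final concentrate = 68.26 tonne/day.

68.26 tonne/day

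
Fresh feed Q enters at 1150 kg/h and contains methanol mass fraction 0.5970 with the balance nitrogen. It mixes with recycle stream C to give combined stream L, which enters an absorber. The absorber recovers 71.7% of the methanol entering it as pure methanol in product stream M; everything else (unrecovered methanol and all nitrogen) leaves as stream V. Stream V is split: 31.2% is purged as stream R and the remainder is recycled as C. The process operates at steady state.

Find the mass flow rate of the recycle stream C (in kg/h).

1188 kg/h

nitrogen enters only via Q and leaves only via the purge: 1150×0.403 = 0.312×(nitrogen in V), and the absorber passes all nitrogen, so nitrogen in L = nitrogen in V = 1485.4 kg/h.
methanol in L: m_A = 1150×0.597 + (1−0.312)·(1−0.717)·m_A, so m_A = 686.55/0.8053 = 852.54 kg/h.
V = (1−0.717)×852.54 + 1485.4 = 1726.7 kg/h.
Recycle C = (1−0.312)×1726.7 = 1188 kg/h.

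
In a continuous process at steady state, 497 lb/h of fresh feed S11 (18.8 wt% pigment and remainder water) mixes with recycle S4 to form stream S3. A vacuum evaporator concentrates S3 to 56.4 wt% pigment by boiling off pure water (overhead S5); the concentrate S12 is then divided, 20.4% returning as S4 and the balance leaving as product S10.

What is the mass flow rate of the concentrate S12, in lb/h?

208.1 lb/h

Overall pigment balance (none leaves overhead): pigment in fresh feed = pigment in product, i.e. 497×0.188 = (1−0.204)·S12·0.564.
S12 = 93.436/(0.564×0.796) = 208.12 lb/h.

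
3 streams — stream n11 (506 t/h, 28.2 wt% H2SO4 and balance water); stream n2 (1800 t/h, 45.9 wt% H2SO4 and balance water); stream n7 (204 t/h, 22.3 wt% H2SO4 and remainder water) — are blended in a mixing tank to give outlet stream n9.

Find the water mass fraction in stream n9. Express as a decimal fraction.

Total flow out = 506 + 1800 + 204 = 2510 t/h.
water in = 506×0.718 + 1800×0.541 + 204×0.777 = 1495.6 t/h.
water mass fraction in n9 = 1495.6/2510 = 0.596.

0.596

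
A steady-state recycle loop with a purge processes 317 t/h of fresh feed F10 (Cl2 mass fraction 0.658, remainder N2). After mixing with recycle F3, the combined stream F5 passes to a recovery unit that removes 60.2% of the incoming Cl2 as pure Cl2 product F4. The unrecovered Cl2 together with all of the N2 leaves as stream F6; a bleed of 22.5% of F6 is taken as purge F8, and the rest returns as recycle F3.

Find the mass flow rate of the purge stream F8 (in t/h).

N2 enters only via F10 and leaves only via the purge: 317×0.342 = 0.225×(N2 in F6), and the recovery unit passes all N2, so N2 in F5 = N2 in F6 = 481.84 t/h.
Cl2 in F5: m_A = 317×0.658 + (1−0.225)·(1−0.602)·m_A, so m_A = 208.59/0.6915 = 301.62 t/h.
F6 = (1−0.602)×301.62 + 481.84 = 601.89 t/h.
Purge F8 = 0.225×601.89 = 135.42 t/h.

135.4 t/h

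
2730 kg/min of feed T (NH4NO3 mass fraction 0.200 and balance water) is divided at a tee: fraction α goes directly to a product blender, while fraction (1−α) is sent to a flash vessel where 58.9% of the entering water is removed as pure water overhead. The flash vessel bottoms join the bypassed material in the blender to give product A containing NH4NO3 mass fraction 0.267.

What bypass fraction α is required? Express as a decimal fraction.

All 2730×0.200 = 546 kg/min of NH4NO3 reaches A, so A = 546/0.267 = 2044.9 kg/min and vapour = 685.06 kg/min.
The evaporator receives (1−α)·2730 of feed at 0.800 water and removes 0.589 of that water:
0.589×0.800×(1−α)×2730 = 685.06
(1−α) = 685.06/1286.4 = 0.5325;  α = 0.4675.

0.467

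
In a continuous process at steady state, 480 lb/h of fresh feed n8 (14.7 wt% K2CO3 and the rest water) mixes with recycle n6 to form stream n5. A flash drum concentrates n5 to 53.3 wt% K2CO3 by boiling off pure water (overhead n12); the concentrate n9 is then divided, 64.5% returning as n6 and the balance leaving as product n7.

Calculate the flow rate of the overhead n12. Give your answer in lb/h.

Overall K2CO3 balance (none leaves overhead): K2CO3 in fresh feed = K2CO3 in product, i.e. 480×0.147 = (1−0.645)·n9·0.533.
n9 = 70.56/(0.533×0.355) = 372.91 lb/h.
Recycle n6 = 0.645×372.91 = 240.53 lb/h.
Combined feed n5 = 480 + 240.53 = 720.53 lb/h.
Overhead n12 = n5 − n9 = 720.53 − 372.91 = 347.62 lb/h.

347.6 lb/h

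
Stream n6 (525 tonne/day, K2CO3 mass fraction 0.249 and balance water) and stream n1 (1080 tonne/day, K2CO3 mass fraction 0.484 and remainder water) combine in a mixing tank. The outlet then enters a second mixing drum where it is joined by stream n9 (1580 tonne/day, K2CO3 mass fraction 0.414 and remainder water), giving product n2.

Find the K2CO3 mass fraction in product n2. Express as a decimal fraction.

Overall, product flow = 3185 tonne/day.
K2CO3 in = 525×0.249 + 1080×0.484 + 1580×0.414 = 1307.6 tonne/day.
K2CO3 fraction in n2 = 0.411.

0.411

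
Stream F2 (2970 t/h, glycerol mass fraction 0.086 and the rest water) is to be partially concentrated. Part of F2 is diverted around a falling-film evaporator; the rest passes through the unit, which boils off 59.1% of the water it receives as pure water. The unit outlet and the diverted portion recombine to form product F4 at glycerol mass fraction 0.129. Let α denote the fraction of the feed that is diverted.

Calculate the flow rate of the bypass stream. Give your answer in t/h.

1137 t/h

All 2970×0.086 = 255.42 t/h of glycerol reaches F4, so F4 = 255.42/0.129 = 1980 t/h and vapour = 990 t/h.
The evaporator receives (1−α)·2970 of feed at 0.914 water and removes 0.591 of that water:
0.591×0.914×(1−α)×2970 = 990
(1−α) = 990/1604.3 = 0.6171;  α = 0.3829.
Bypass flow = 0.3829×2970 = 1137.3 t/h.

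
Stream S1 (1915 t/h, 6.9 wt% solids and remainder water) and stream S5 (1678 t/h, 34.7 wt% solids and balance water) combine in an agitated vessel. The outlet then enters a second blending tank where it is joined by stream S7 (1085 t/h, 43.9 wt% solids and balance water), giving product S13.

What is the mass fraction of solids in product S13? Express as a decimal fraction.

Overall, product flow = 4678 t/h.
solids in = 1915×0.069 + 1678×0.347 + 1085×0.439 = 1190.7 t/h.
solids fraction in S13 = 0.255.

0.255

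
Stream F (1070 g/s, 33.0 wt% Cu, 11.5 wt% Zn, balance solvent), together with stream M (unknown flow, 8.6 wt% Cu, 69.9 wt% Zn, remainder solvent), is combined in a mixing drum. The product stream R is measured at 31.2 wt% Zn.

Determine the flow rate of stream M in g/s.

Let M be the unknown flow. Total out = 1070 + M.
Zn balance: 123.05 + 0.699·M = 0.312·(1070 + M)
(0.699 − 0.312)·M = 0.312×1070 − 123.05 = 210.79
M = 210.79 / 0.387 = 544.68 g/s

544.7 g/s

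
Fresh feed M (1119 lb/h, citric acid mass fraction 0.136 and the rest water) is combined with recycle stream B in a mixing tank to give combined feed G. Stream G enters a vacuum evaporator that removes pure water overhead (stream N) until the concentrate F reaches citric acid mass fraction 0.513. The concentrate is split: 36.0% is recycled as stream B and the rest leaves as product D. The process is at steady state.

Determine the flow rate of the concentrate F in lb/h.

Overall citric acid balance (none leaves overhead): citric acid in fresh feed = citric acid in product, i.e. 1119×0.136 = (1−0.360)·F·0.513.
F = 152.18/(0.513×0.640) = 463.52 lb/h.

463.5 lb/h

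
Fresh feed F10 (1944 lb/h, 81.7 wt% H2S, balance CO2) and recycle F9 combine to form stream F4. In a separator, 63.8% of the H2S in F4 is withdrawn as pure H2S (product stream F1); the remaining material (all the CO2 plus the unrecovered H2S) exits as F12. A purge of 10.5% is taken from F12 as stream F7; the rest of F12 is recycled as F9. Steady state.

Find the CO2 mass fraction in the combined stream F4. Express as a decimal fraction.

0.591

CO2 enters only via F10 and leaves only via the purge: 1944×0.183 = 0.105×(CO2 in F12), and the separator passes all CO2, so CO2 in F4 = CO2 in F12 = 3388.1 lb/h.
H2S in F4: m_A = 1944×0.817 + (1−0.105)·(1−0.638)·m_A, so m_A = 1588.2/0.6760 = 2349.4 lb/h.
F4 = 2349.4 + 3388.1 = 5737.6 lb/h.
CO2 fraction in F4 = 3388.1/5737.6 = 0.591.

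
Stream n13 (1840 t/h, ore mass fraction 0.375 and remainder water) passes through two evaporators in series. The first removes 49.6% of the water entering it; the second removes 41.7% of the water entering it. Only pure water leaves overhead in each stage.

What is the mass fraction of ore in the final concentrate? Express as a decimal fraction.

water in feed = 1840×0.625 = 1150 t/h.
After stage 1: water left = (1−0.496)×1150 = 579.6; stream total = 1269.6 t/h.
After stage 2: water left = (1−0.417)×579.6 = 337.91; final concentrate = 1027.9 t/h.
ore fraction = 690/1027.9 = 0.671.

0.671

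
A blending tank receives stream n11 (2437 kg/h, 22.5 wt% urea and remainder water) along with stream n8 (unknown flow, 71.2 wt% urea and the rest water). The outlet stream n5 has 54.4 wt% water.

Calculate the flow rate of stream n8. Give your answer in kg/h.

Let n8 be the unknown flow. Total out = 2437 + n8.
water balance: 1888.7 + 0.288·n8 = 0.544·(2437 + n8)
(0.288 − 0.544)·n8 = 0.544×2437 − 1888.7 = -562.95
n8 = -562.95 / -0.256 = 2199 kg/h

2199 kg/h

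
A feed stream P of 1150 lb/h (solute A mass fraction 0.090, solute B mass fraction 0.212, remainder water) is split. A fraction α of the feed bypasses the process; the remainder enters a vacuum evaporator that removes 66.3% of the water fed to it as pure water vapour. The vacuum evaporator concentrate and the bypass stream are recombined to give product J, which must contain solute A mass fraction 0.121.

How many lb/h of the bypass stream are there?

All 1150×0.090 = 103.5 lb/h of solute A reaches J, so J = 103.5/0.121 = 855.37 lb/h and vapour = 294.63 lb/h.
The evaporator receives (1−α)·1150 of feed at 0.698 water and removes 0.663 of that water:
0.663×0.698×(1−α)×1150 = 294.63
(1−α) = 294.63/532.19 = 0.5536;  α = 0.4464.
Bypass flow = 0.4464×1150 = 513.34 lb/h.

513.3 lb/h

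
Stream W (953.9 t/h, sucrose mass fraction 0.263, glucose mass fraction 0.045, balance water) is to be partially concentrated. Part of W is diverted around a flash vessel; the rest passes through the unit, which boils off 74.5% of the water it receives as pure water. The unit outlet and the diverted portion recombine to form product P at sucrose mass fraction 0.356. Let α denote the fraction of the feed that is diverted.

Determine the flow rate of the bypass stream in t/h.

470.5 t/h

All 953.9×0.263 = 250.88 t/h of sucrose reaches P, so P = 250.88/0.356 = 704.71 t/h and vapour = 249.19 t/h.
The evaporator receives (1−α)·953.9 of feed at 0.692 water and removes 0.745 of that water:
0.745×0.692×(1−α)×953.9 = 249.19
(1−α) = 249.19/491.77 = 0.5067;  α = 0.4933.
Bypass flow = 0.4933×953.9 = 470.54 t/h.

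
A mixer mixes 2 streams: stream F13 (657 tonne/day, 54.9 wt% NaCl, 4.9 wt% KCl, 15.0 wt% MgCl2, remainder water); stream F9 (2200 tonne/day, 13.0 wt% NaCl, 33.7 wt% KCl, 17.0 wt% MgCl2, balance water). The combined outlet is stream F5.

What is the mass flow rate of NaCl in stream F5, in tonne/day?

NaCl out = NaCl in = 657×0.549 + 2200×0.130 = 646.69 tonne/day.

646.7 tonne/day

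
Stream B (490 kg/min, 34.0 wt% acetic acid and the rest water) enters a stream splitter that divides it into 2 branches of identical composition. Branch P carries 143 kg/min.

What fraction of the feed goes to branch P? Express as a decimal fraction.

Fraction to P = 143/490 = 0.2918.

0.292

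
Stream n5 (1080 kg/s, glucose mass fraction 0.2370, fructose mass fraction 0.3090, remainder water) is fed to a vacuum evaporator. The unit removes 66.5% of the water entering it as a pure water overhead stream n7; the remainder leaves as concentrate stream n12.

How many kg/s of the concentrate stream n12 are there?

water entering = 1080×0.454 = 490.32 kg/s; overhead removed = 0.665×490.32 = 326.06 kg/s.
Concentrate = 1080 − 326.06 = 753.94 kg/s.

753.9 kg/s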